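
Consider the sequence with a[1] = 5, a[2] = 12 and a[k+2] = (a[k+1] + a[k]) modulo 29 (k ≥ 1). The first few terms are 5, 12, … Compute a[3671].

Listing terms: a[1] = 5; a[2] = 12; a[3] = 17; a[4] = 0; a[5] = 17; a[6] = 17; a[7] = 5; a[8] = 22; a[9] = 27; a[10] = 20; a[11] = 18; a[12] = 9; a[13] = 27; a[14] = 7; a[15] = 5; a[16] = 12.
The sequence repeats with period 14.
(3671 - 1) mod 14 = 2, so a[3671] = a[3] = 17.

17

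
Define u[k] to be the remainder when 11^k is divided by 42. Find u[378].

1

Computing terms: u[0] = 1, u[1] = 11, u[2] = 37, u[3] = 29, u[4] = 25, u[5] = 23, u[6] = 1.
The sequence repeats with period 6.
(378 - 0) mod 6 = 0, so u[378] = u[0] = 1.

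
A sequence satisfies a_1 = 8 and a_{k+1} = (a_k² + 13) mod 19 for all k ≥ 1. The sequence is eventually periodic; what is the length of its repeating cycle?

5

a_1 = 8,  a_2 = 1,  a_3 = 14,  a_4 = 0,  a_5 = 13,  a_6 = 11,  a_7 = 1.
Since a_7 = a_2 = 1, the sequence is eventually periodic: after a pre-period of length 1 it cycles with period 5.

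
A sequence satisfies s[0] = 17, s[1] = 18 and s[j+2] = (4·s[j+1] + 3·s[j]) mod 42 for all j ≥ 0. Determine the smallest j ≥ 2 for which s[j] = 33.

4

Listing terms: s[0] = 17; s[1] = 18; s[2] = 39; s[3] = 0; s[4] = 33; s[5] = 6; s[6] = 39; s[7] = 6; s[8] = 15; s[9] = 36; s[10] = 21; s[11] = 24; s[12] = 33; s[13] = 36; s[14] = 33; s[15] = 30; s[16] = 9; s[17] = 0; s[18] = 27; s[19] = 24; s[20] = 9; s[21] = 24; s[22] = 39; s[23] = 18; s[24] = 21; s[25] = 12; s[26] = 27; s[27] = 18; s[28] = 27; s[29] = 36; s[30] = 15; s[31] = 0; s[32] = 3; s[33] = 12; s[34] = 15; s[35] = 12; s[36] = 9; s[37] = 30; s[38] = 21; s[39] = 6; s[40] = 3; s[41] = 30; s[42] = 3; s[43] = 18; s[44] = 39.
Since (s[43], s[44]) = (s[1], s[2]) = (18, 39) (two consecutive terms determine the rest), the sequence is eventually periodic: after a pre-period of length 1 it cycles with period 42.
The value 33 first appears (with j ≥ 2) at s[4].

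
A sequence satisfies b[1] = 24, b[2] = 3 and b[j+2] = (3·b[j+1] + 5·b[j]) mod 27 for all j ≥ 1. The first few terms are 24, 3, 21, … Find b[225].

We have b[1] = 24; b[2] = 3; b[3] = 21; b[4] = 24; b[5] = 15; b[6] = 3; b[7] = 3; b[8] = 24; b[9] = 6; b[10] = 3; b[11] = 12; b[12] = 24; b[13] = 24; b[14] = 3.
The sequence repeats with period 12.
So b[225] = b[1 + ((225-1) mod 12)] = b[9] = 6.

6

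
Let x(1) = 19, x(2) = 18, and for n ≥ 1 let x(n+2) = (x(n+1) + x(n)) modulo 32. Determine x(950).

We have x(1) = 19,  x(2) = 18,  x(3) = 5,  x(4) = 23,  x(5) = 28,  x(6) = 19,  x(7) = 15,  x(8) = 2,  x(9) = 17,  x(10) = 19,  x(11) = 4,  x(12) = 23,  x(13) = 27,  x(14) = 18,  x(15) = 13,  x(16) = 31,  x(17) = 12,  x(18) = 11,  x(19) = 23,  x(20) = 2,  x(21) = 25,  x(22) = 27,  x(23) = 20,  x(24) = 15,  x(25) = 3,  x(26) = 18,  x(27) = 21,  x(28) = 7,  x(29) = 28,  x(30) = 3,  x(31) = 31,  x(32) = 2,  x(33) = 1,  x(34) = 3,  x(35) = 4,  x(36) = 7,  x(37) = 11,  x(38) = 18,  x(39) = 29,  x(40) = 15,  x(41) = 12,  x(42) = 27,  x(43) = 7,  x(44) = 2,  x(45) = 9,  x(46) = 11,  x(47) = 20,  x(48) = 31,  x(49) = 19,  x(50) = 18.
Since (x(49), x(50)) = (x(1), x(2)) = (19, 18) (two consecutive terms determine the rest), the sequence is periodic with period 48.
(950 - 1) mod 48 = 37, so x(950) = x(38) = 18.

18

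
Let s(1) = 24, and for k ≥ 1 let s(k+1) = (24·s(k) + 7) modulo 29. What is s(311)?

s(1) = 24,  s(2) = 3,  s(3) = 21,  s(4) = 18,  s(5) = 4,  s(6) = 16,  s(7) = 14,  s(8) = 24.
Since s(8) = s(1) = 24, the sequence is periodic with period 7.
So s(311) = s(1 + ((311-1) mod 7)) = s(3) = 21.

21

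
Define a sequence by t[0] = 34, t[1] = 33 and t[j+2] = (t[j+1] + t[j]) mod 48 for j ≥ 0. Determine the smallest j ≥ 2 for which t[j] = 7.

Listing terms: t[0] = 34,  t[1] = 33,  t[2] = 19,  t[3] = 4,  t[4] = 23,  t[5] = 27,  t[6] = 2,  t[7] = 29,  t[8] = 31,  t[9] = 12,  t[10] = 43,  t[11] = 7,  t[12] = 2,  t[13] = 9,  t[14] = 11,  t[15] = 20,  t[16] = 31,  t[17] = 3,  t[18] = 34,  t[19] = 37,  t[20] = 23,  t[21] = 12,  t[22] = 35,  t[23] = 47,  t[24] = 34,  t[25] = 33.
The sequence repeats with period 24.
The value 7 first appears (with j ≥ 2) at t[11].

11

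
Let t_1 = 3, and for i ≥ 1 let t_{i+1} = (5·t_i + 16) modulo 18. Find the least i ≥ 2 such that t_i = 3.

7

Computing terms: t_1 = 3; t_2 = 13; t_3 = 9; t_4 = 7; t_5 = 15; t_6 = 1; t_7 = 3.
Since t_7 = t_1 = 3, the sequence is periodic with period 6.
The value 3 next appears (with i ≥ 2) at t_7.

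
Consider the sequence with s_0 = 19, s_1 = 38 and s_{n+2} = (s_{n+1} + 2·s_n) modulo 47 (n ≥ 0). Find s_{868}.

We have s_0 = 19, s_1 = 38, s_2 = 29, s_3 = 11, s_4 = 22, s_5 = 44, s_6 = 41, s_7 = 35, s_8 = 23, s_9 = 46, s_{10} = 45, s_{11} = 43, s_{12} = 39, s_{13} = 31, s_{14} = 15, s_{15} = 30, s_{16} = 13, s_{17} = 26, s_{18} = 5, s_{19} = 10, s_{20} = 20, s_{21} = 40, s_{22} = 33, s_{23} = 19, s_{24} = 38.
The sequence repeats with period 23.
So s_{868} = s_{0 + ((868-0) mod 23)} = s_{17} = 26.

26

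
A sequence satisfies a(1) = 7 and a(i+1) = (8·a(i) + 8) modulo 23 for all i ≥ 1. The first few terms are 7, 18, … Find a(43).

13

We have a(1) = 7; a(2) = 18; a(3) = 14; a(4) = 5; a(5) = 2; a(6) = 1; a(7) = 16; a(8) = 21; a(9) = 15; a(10) = 13; a(11) = 20; a(12) = 7.
The sequence repeats with period 11.
(43 - 1) mod 11 = 9, so a(43) = a(10) = 13.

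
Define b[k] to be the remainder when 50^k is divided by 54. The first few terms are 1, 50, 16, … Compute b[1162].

Computing terms: b[0] = 1; b[1] = 50; b[2] = 16; b[3] = 44; b[4] = 40; b[5] = 2; b[6] = 46; b[7] = 32; b[8] = 34; b[9] = 26; b[10] = 4; b[11] = 38; b[12] = 10; b[13] = 14; b[14] = 52; b[15] = 8; b[16] = 22; b[17] = 20; b[18] = 28; b[19] = 50.
Since b[19] = b[1] = 50, the sequence is eventually periodic: after a pre-period of length 1 it cycles with period 18.
For k ≥ 1, b[k] depends only on (k - 1) mod 18. (1162 - 1) mod 18 = 9, so b[1162] = b[10] = 4.

4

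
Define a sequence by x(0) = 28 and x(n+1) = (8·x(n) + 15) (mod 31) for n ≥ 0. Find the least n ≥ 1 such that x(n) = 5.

Computing terms: x(0) = 28, x(1) = 22, x(2) = 5, x(3) = 24, x(4) = 21, x(5) = 28.
Since x(5) = x(0) = 28, the sequence is periodic with period 5.
The value 5 first appears (with n ≥ 1) at x(2).

2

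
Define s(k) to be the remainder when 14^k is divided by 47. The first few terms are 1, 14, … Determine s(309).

s(0) = 1; s(1) = 14; s(2) = 8; s(3) = 18; s(4) = 17; s(5) = 3; s(6) = 42; s(7) = 24; s(8) = 7; s(9) = 4; s(10) = 9; s(11) = 32; s(12) = 25; s(13) = 21; s(14) = 12; s(15) = 27; s(16) = 2; s(17) = 28; s(18) = 16; s(19) = 36; s(20) = 34; s(21) = 6; s(22) = 37; s(23) = 1.
Since s(23) = s(0) = 1, the sequence is periodic with period 23.
So s(309) = s(0 + ((309-0) mod 23)) = s(10) = 9.

9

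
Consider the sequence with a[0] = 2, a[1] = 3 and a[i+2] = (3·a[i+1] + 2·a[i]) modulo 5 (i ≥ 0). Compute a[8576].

a[0] = 2; a[1] = 3; a[2] = 3; a[3] = 0; a[4] = 1; a[5] = 3; a[6] = 1; a[7] = 4; a[8] = 4; a[9] = 0; a[10] = 3; a[11] = 4; a[12] = 3; a[13] = 2; a[14] = 2; a[15] = 0; a[16] = 4; a[17] = 2; a[18] = 4; a[19] = 1; a[20] = 1; a[21] = 0; a[22] = 2; a[23] = 1; a[24] = 2; a[25] = 3.
Since (a[24], a[25]) = (a[0], a[1]) = (2, 3) (two consecutive terms determine the rest), the sequence is periodic with period 24.
So a[8576] = a[0 + ((8576-0) mod 24)] = a[8] = 4.

4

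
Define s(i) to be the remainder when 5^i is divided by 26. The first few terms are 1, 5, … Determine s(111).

We have s(0) = 1, s(1) = 5, s(2) = 25, s(3) = 21, s(4) = 1.
The sequence repeats with period 4.
So s(111) = s(0 + ((111-0) mod 4)) = s(3) = 21.

21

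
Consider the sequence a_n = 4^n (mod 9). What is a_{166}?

4

Listing terms: a_0 = 1,  a_1 = 4,  a_2 = 7,  a_3 = 1.
Since a_3 = a_0 = 1, the sequence is periodic with period 3.
So a_{166} = a_{0 + ((166-0) mod 3)} = a_1 = 4.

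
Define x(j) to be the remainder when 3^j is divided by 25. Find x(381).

Computing terms: x(1) = 3; x(2) = 9; x(3) = 2; x(4) = 6; x(5) = 18; x(6) = 4; x(7) = 12; x(8) = 11; x(9) = 8; x(10) = 24; x(11) = 22; x(12) = 16; x(13) = 23; x(14) = 19; x(15) = 7; x(16) = 21; x(17) = 13; x(18) = 14; x(19) = 17; x(20) = 1; x(21) = 3.
Since x(21) = x(1) = 3, the sequence is periodic with period 20.
So x(381) = x(1 + ((381-1) mod 20)) = x(1) = 3.

3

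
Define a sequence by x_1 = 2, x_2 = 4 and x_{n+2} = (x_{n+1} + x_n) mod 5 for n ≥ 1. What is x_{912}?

1

x_1 = 2, x_2 = 4, x_3 = 1, x_4 = 0, x_5 = 1, x_6 = 1, x_7 = 2, x_8 = 3, x_9 = 0, x_{10} = 3, x_{11} = 3, x_{12} = 1, x_{13} = 4, x_{14} = 0, x_{15} = 4, x_{16} = 4, x_{17} = 3, x_{18} = 2, x_{19} = 0, x_{20} = 2, x_{21} = 2, x_{22} = 4.
The sequence repeats with period 20.
So x_{912} = x_{1 + ((912-1) mod 20)} = x_{12} = 1.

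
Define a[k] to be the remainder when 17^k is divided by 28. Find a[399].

Listing terms: a[0] = 1; a[1] = 17; a[2] = 9; a[3] = 13; a[4] = 25; a[5] = 5; a[6] = 1.
Since a[6] = a[0] = 1, the sequence is periodic with period 6.
(399 - 0) mod 6 = 3, so a[399] = a[3] = 13.

13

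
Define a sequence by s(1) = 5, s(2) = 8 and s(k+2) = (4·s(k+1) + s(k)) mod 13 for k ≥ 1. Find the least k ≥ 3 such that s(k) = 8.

Listing terms: s(1) = 5, s(2) = 8, s(3) = 11, s(4) = 0, s(5) = 11, s(6) = 5, s(7) = 5, s(8) = 12, s(9) = 1, s(10) = 3, s(11) = 0, s(12) = 3, s(13) = 12, s(14) = 12, s(15) = 8, s(16) = 5, s(17) = 2, s(18) = 0, s(19) = 2, s(20) = 8, s(21) = 8, s(22) = 1, s(23) = 12, s(24) = 10, s(25) = 0, s(26) = 10, s(27) = 1, s(28) = 1, s(29) = 5, s(30) = 8.
The sequence repeats with period 28.
The value 8 first appears (with k ≥ 3) at s(15).

15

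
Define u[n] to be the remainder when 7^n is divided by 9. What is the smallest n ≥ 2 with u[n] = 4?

Listing terms: u[1] = 7,  u[2] = 4,  u[3] = 1,  u[4] = 7.
Since u[4] = u[1] = 7, the sequence is periodic with period 3.
The value 4 first appears (with n ≥ 2) at u[2].

2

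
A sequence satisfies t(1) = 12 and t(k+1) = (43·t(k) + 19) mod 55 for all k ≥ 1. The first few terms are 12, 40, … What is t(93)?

Listing terms: t(1) = 12; t(2) = 40; t(3) = 34; t(4) = 51; t(5) = 12.
Since t(5) = t(1) = 12, the sequence is periodic with period 4.
(93 - 1) mod 4 = 0, so t(93) = t(1) = 12.

12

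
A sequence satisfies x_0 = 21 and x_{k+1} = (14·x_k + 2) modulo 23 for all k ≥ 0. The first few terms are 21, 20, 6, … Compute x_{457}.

16

x_0 = 21, x_1 = 20, x_2 = 6, x_3 = 17, x_4 = 10, x_5 = 4, x_6 = 12, x_7 = 9, x_8 = 13, x_9 = 0, x_{10} = 2, x_{11} = 7, x_{12} = 8, x_{13} = 22, x_{14} = 11, x_{15} = 18, x_{16} = 1, x_{17} = 16, x_{18} = 19, x_{19} = 15, x_{20} = 5, x_{21} = 3, x_{22} = 21.
The sequence repeats with period 22.
(457 - 0) mod 22 = 17, so x_{457} = x_{17} = 16.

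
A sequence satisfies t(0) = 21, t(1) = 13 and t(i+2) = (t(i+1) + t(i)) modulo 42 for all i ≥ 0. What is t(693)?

23

t(0) = 21, t(1) = 13, t(2) = 34, t(3) = 5, t(4) = 39, t(5) = 2, t(6) = 41, t(7) = 1, t(8) = 0, t(9) = 1, t(10) = 1, t(11) = 2, t(12) = 3, t(13) = 5, t(14) = 8, t(15) = 13, t(16) = 21, t(17) = 34, t(18) = 13, t(19) = 5, t(20) = 18, t(21) = 23, t(22) = 41, t(23) = 22, t(24) = 21, t(25) = 1, t(26) = 22, t(27) = 23, t(28) = 3, t(29) = 26, t(30) = 29, t(31) = 13, t(32) = 0, t(33) = 13, t(34) = 13, t(35) = 26, t(36) = 39, t(37) = 23, t(38) = 20, t(39) = 1, t(40) = 21, t(41) = 22, t(42) = 1, t(43) = 23, t(44) = 24, t(45) = 5, t(46) = 29, t(47) = 34, t(48) = 21, t(49) = 13.
The sequence repeats with period 48.
So t(693) = t(0 + ((693-0) mod 48)) = t(21) = 23.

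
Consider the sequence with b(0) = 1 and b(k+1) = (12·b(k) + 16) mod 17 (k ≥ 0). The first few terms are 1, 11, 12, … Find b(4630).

5

Listing terms: b(0) = 1, b(1) = 11, b(2) = 12, b(3) = 7, b(4) = 15, b(5) = 9, b(6) = 5, b(7) = 8, b(8) = 10, b(9) = 0, b(10) = 16, b(11) = 4, b(12) = 13, b(13) = 2, b(14) = 6, b(15) = 3, b(16) = 1.
The sequence repeats with period 16.
So b(4630) = b(0 + ((4630-0) mod 16)) = b(6) = 5.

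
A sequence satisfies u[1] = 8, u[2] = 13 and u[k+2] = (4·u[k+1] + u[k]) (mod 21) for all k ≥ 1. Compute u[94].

2

Computing terms: u[1] = 8,  u[2] = 13,  u[3] = 18,  u[4] = 1,  u[5] = 1,  u[6] = 5,  u[7] = 0,  u[8] = 5,  u[9] = 20,  u[10] = 1,  u[11] = 3,  u[12] = 13,  u[13] = 13,  u[14] = 2,  u[15] = 0,  u[16] = 2,  u[17] = 8,  u[18] = 13.
The sequence repeats with period 16.
So u[94] = u[1 + ((94-1) mod 16)] = u[14] = 2.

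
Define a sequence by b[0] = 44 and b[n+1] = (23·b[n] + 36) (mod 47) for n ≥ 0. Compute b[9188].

23

Listing terms: b[0] = 44,  b[1] = 14,  b[2] = 29,  b[3] = 45,  b[4] = 37,  b[5] = 41,  b[6] = 39,  b[7] = 40,  b[8] = 16,  b[9] = 28,  b[10] = 22,  b[11] = 25,  b[12] = 0,  b[13] = 36,  b[14] = 18,  b[15] = 27,  b[16] = 46,  b[17] = 13,  b[18] = 6,  b[19] = 33,  b[20] = 43,  b[21] = 38,  b[22] = 17,  b[23] = 4,  b[24] = 34,  b[25] = 19,  b[26] = 3,  b[27] = 11,  b[28] = 7,  b[29] = 9,  b[30] = 8,  b[31] = 32,  b[32] = 20,  b[33] = 26,  b[34] = 23,  b[35] = 1,  b[36] = 12,  b[37] = 30,  b[38] = 21,  b[39] = 2,  b[40] = 35,  b[41] = 42,  b[42] = 15,  b[43] = 5,  b[44] = 10,  b[45] = 31,  b[46] = 44.
Since b[46] = b[0] = 44, the sequence is periodic with period 46.
(9188 - 0) mod 46 = 34, so b[9188] = b[34] = 23.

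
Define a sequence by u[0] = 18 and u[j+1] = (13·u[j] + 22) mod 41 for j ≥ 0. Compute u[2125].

We have u[0] = 18,  u[1] = 10,  u[2] = 29,  u[3] = 30,  u[4] = 2,  u[5] = 7,  u[6] = 31,  u[7] = 15,  u[8] = 12,  u[9] = 14,  u[10] = 40,  u[11] = 9,  u[12] = 16,  u[13] = 25,  u[14] = 19,  u[15] = 23,  u[16] = 34,  u[17] = 13,  u[18] = 27,  u[19] = 4,  u[20] = 33,  u[21] = 0,  u[22] = 22,  u[23] = 21,  u[24] = 8,  u[25] = 3,  u[26] = 20,  u[27] = 36,  u[28] = 39,  u[29] = 37,  u[30] = 11,  u[31] = 1,  u[32] = 35,  u[33] = 26,  u[34] = 32,  u[35] = 28,  u[36] = 17,  u[37] = 38,  u[38] = 24,  u[39] = 6,  u[40] = 18.
Since u[40] = u[0] = 18, the sequence is periodic with period 40.
(2125 - 0) mod 40 = 5, so u[2125] = u[5] = 7.

7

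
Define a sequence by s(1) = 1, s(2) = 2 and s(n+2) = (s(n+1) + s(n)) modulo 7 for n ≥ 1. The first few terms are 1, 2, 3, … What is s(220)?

s(1) = 1,  s(2) = 2,  s(3) = 3,  s(4) = 5,  s(5) = 1,  s(6) = 6,  s(7) = 0,  s(8) = 6,  s(9) = 6,  s(10) = 5,  s(11) = 4,  s(12) = 2,  s(13) = 6,  s(14) = 1,  s(15) = 0,  s(16) = 1,  s(17) = 1,  s(18) = 2.
Since (s(17), s(18)) = (s(1), s(2)) = (1, 2) (two consecutive terms determine the rest), the sequence is periodic with period 16.
(220 - 1) mod 16 = 11, so s(220) = s(12) = 2.

2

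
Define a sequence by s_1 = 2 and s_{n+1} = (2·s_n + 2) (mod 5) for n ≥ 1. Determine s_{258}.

1

s_1 = 2,  s_2 = 1,  s_3 = 4,  s_4 = 0,  s_5 = 2.
The sequence repeats with period 4.
(258 - 1) mod 4 = 1, so s_{258} = s_2 = 1.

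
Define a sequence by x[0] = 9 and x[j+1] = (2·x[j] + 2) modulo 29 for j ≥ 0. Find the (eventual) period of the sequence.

Computing terms: x[0] = 9,  x[1] = 20,  x[2] = 13,  x[3] = 28,  x[4] = 0,  x[5] = 2,  x[6] = 6,  x[7] = 14,  x[8] = 1,  x[9] = 4,  x[10] = 10,  x[11] = 22,  x[12] = 17,  x[13] = 7,  x[14] = 16,  x[15] = 5,  x[16] = 12,  x[17] = 26,  x[18] = 25,  x[19] = 23,  x[20] = 19,  x[21] = 11,  x[22] = 24,  x[23] = 21,  x[24] = 15,  x[25] = 3,  x[26] = 8,  x[27] = 18,  x[28] = 9.
The sequence repeats with period 28.

28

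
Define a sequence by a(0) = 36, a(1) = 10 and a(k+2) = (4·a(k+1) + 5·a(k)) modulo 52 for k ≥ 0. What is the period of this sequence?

a(0) = 36; a(1) = 10; a(2) = 12; a(3) = 46; a(4) = 36; a(5) = 10.
The sequence repeats with period 4.

4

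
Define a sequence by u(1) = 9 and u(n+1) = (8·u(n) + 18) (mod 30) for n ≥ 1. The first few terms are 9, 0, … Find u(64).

Computing terms: u(1) = 9,  u(2) = 0,  u(3) = 18,  u(4) = 12,  u(5) = 24,  u(6) = 0.
Since u(6) = u(2) = 0, the sequence is eventually periodic: after a pre-period of length 1 it cycles with period 4.
For n ≥ 2, u(n) depends only on (n - 2) mod 4. (64 - 2) mod 4 = 2, so u(64) = u(4) = 12.

12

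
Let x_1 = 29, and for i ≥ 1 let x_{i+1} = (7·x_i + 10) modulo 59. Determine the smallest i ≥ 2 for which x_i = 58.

13

Computing terms: x_1 = 29,  x_2 = 36,  x_3 = 26,  x_4 = 15,  x_5 = 56,  x_6 = 48,  x_7 = 51,  x_8 = 13,  x_9 = 42,  x_{10} = 9,  x_{11} = 14,  x_{12} = 49,  x_{13} = 58,  x_{14} = 3,  x_{15} = 31,  x_{16} = 50,  x_{17} = 6,  x_{18} = 52,  x_{19} = 20,  x_{20} = 32,  x_{21} = 57,  x_{22} = 55,  x_{23} = 41,  x_{24} = 2,  x_{25} = 24,  x_{26} = 1,  x_{27} = 17,  x_{28} = 11,  x_{29} = 28,  x_{30} = 29.
Since x_{30} = x_1 = 29, the sequence is periodic with period 29.
The value 58 first appears (with i ≥ 2) at x_{13}.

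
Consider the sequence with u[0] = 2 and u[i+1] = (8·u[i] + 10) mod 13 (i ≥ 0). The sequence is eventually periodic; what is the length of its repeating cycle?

u[0] = 2; u[1] = 0; u[2] = 10; u[3] = 12; u[4] = 2.
Since u[4] = u[0] = 2, the sequence is periodic with period 4.

4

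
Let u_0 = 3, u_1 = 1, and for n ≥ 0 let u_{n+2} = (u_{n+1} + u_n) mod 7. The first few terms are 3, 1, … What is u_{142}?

Listing terms: u_0 = 3,  u_1 = 1,  u_2 = 4,  u_3 = 5,  u_4 = 2,  u_5 = 0,  u_6 = 2,  u_7 = 2,  u_8 = 4,  u_9 = 6,  u_{10} = 3,  u_{11} = 2,  u_{12} = 5,  u_{13} = 0,  u_{14} = 5,  u_{15} = 5,  u_{16} = 3,  u_{17} = 1.
The sequence repeats with period 16.
So u_{142} = u_{0 + ((142-0) mod 16)} = u_{14} = 5.

5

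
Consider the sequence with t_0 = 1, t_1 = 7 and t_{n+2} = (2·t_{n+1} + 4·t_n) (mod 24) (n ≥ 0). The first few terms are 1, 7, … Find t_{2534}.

We have t_0 = 1, t_1 = 7, t_2 = 18, t_3 = 16, t_4 = 8, t_5 = 8, t_6 = 0, t_7 = 8, t_8 = 16, t_9 = 16, t_{10} = 0, t_{11} = 16, t_{12} = 8.
Since (t_{11}, t_{12}) = (t_3, t_4) = (16, 8) (two consecutive terms determine the rest), the sequence is eventually periodic: after a pre-period of length 3 it cycles with period 8.
For n ≥ 3, t_n depends only on (n - 3) mod 8. (2534 - 3) mod 8 = 3, so t_{2534} = t_6 = 0.

0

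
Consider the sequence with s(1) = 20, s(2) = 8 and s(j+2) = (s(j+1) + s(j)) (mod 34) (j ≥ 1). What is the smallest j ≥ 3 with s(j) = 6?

Computing terms: s(1) = 20, s(2) = 8, s(3) = 28, s(4) = 2, s(5) = 30, s(6) = 32, s(7) = 28, s(8) = 26, s(9) = 20, s(10) = 12, s(11) = 32, s(12) = 10, s(13) = 8, s(14) = 18, s(15) = 26, s(16) = 10, s(17) = 2, s(18) = 12, s(19) = 14, s(20) = 26, s(21) = 6, s(22) = 32, s(23) = 4, s(24) = 2, s(25) = 6, s(26) = 8, s(27) = 14, s(28) = 22, s(29) = 2, s(30) = 24, s(31) = 26, s(32) = 16, s(33) = 8, s(34) = 24, s(35) = 32, s(36) = 22, s(37) = 20, s(38) = 8.
The sequence repeats with period 36.
The value 6 first appears (with j ≥ 3) at s(21).

21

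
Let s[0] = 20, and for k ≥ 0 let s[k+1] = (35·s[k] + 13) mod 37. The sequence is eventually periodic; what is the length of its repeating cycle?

Listing terms: s[0] = 20,  s[1] = 10,  s[2] = 30,  s[3] = 27,  s[4] = 33,  s[5] = 21,  s[6] = 8,  s[7] = 34,  s[8] = 19,  s[9] = 12,  s[10] = 26,  s[11] = 35,  s[12] = 17,  s[13] = 16,  s[14] = 18,  s[15] = 14,  s[16] = 22,  s[17] = 6,  s[18] = 1,  s[19] = 11,  s[20] = 28,  s[21] = 31,  s[22] = 25,  s[23] = 0,  s[24] = 13,  s[25] = 24,  s[26] = 2,  s[27] = 9,  s[28] = 32,  s[29] = 23,  s[30] = 4,  s[31] = 5,  s[32] = 3,  s[33] = 7,  s[34] = 36,  s[35] = 15,  s[36] = 20.
The sequence repeats with period 36.

36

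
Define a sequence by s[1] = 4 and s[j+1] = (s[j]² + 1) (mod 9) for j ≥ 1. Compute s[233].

8

We have s[1] = 4, s[2] = 8, s[3] = 2, s[4] = 5, s[5] = 8.
Since s[5] = s[2] = 8, the sequence is eventually periodic: after a pre-period of length 1 it cycles with period 3.
For j ≥ 2, s[j] depends only on (j - 2) mod 3. (233 - 2) mod 3 = 0, so s[233] = s[2] = 8.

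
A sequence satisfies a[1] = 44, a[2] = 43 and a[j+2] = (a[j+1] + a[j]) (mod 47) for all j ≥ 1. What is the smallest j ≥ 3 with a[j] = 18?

a[1] = 44; a[2] = 43; a[3] = 40; a[4] = 36; a[5] = 29; a[6] = 18; a[7] = 0; a[8] = 18; a[9] = 18; a[10] = 36; a[11] = 7; a[12] = 43; a[13] = 3; a[14] = 46; a[15] = 2; a[16] = 1; a[17] = 3; a[18] = 4; a[19] = 7; a[20] = 11; a[21] = 18; a[22] = 29; a[23] = 0; a[24] = 29; a[25] = 29; a[26] = 11; a[27] = 40; a[28] = 4; a[29] = 44; a[30] = 1; a[31] = 45; a[32] = 46; a[33] = 44; a[34] = 43.
Since (a[33], a[34]) = (a[1], a[2]) = (44, 43) (two consecutive terms determine the rest), the sequence is periodic with period 32.
The value 18 first appears (with j ≥ 3) at a[6].

6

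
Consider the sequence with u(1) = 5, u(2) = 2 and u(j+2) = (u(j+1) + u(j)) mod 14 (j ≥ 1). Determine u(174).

3

Computing terms: u(1) = 5,  u(2) = 2,  u(3) = 7,  u(4) = 9,  u(5) = 2,  u(6) = 11,  u(7) = 13,  u(8) = 10,  u(9) = 9,  u(10) = 5,  u(11) = 0,  u(12) = 5,  u(13) = 5,  u(14) = 10,  u(15) = 1,  u(16) = 11,  u(17) = 12,  u(18) = 9,  u(19) = 7,  u(20) = 2,  u(21) = 9,  u(22) = 11,  u(23) = 6,  u(24) = 3,  u(25) = 9,  u(26) = 12,  u(27) = 7,  u(28) = 5,  u(29) = 12,  u(30) = 3,  u(31) = 1,  u(32) = 4,  u(33) = 5,  u(34) = 9,  u(35) = 0,  u(36) = 9,  u(37) = 9,  u(38) = 4,  u(39) = 13,  u(40) = 3,  u(41) = 2,  u(42) = 5,  u(43) = 7,  u(44) = 12,  u(45) = 5,  u(46) = 3,  u(47) = 8,  u(48) = 11,  u(49) = 5,  u(50) = 2.
Since (u(49), u(50)) = (u(1), u(2)) = (5, 2) (two consecutive terms determine the rest), the sequence is periodic with period 48.
(174 - 1) mod 48 = 29, so u(174) = u(30) = 3.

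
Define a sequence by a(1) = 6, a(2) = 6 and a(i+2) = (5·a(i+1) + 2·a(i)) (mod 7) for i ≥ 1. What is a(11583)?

Computing terms: a(1) = 6; a(2) = 6; a(3) = 0; a(4) = 5; a(5) = 4; a(6) = 2; a(7) = 4; a(8) = 3; a(9) = 2; a(10) = 2; a(11) = 0; a(12) = 4; a(13) = 6; a(14) = 3; a(15) = 6; a(16) = 1; a(17) = 3; a(18) = 3; a(19) = 0; a(20) = 6; a(21) = 2; a(22) = 1; a(23) = 2; a(24) = 5; a(25) = 1; a(26) = 1; a(27) = 0; a(28) = 2; a(29) = 3; a(30) = 5; a(31) = 3; a(32) = 4; a(33) = 5; a(34) = 5; a(35) = 0; a(36) = 3; a(37) = 1; a(38) = 4; a(39) = 1; a(40) = 6; a(41) = 4; a(42) = 4; a(43) = 0; a(44) = 1; a(45) = 5; a(46) = 6; a(47) = 5; a(48) = 2; a(49) = 6; a(50) = 6.
Since (a(49), a(50)) = (a(1), a(2)) = (6, 6) (two consecutive terms determine the rest), the sequence is periodic with period 48.
(11583 - 1) mod 48 = 14, so a(11583) = a(15) = 6.

6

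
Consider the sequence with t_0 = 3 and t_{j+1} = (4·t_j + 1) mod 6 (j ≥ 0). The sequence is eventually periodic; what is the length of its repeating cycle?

3

Listing terms: t_0 = 3, t_1 = 1, t_2 = 5, t_3 = 3.
The sequence repeats with period 3.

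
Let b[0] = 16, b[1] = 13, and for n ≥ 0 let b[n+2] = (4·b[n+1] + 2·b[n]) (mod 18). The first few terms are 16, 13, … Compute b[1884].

16

Computing terms: b[0] = 16; b[1] = 13; b[2] = 12; b[3] = 2; b[4] = 14; b[5] = 6; b[6] = 16; b[7] = 4; b[8] = 12; b[9] = 2.
Since (b[8], b[9]) = (b[2], b[3]) = (12, 2) (two consecutive terms determine the rest), the sequence is eventually periodic: after a pre-period of length 2 it cycles with period 6.
For n ≥ 2, b[n] depends only on (n - 2) mod 6. (1884 - 2) mod 6 = 4, so b[1884] = b[6] = 16.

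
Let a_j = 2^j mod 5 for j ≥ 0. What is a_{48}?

1

Computing terms: a_0 = 1,  a_1 = 2,  a_2 = 4,  a_3 = 3,  a_4 = 1.
Since a_4 = a_0 = 1, the sequence is periodic with period 4.
So a_{48} = a_{0 + ((48-0) mod 4)} = a_0 = 1.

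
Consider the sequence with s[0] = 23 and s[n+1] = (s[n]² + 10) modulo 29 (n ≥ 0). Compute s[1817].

s[0] = 23, s[1] = 17, s[2] = 9, s[3] = 4, s[4] = 26, s[5] = 19, s[6] = 23.
Since s[6] = s[0] = 23, the sequence is periodic with period 6.
(1817 - 0) mod 6 = 5, so s[1817] = s[5] = 19.

19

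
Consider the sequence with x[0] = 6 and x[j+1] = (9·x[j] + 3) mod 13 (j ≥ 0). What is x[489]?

6

Listing terms: x[0] = 6, x[1] = 5, x[2] = 9, x[3] = 6.
The sequence repeats with period 3.
(489 - 0) mod 3 = 0, so x[489] = x[0] = 6.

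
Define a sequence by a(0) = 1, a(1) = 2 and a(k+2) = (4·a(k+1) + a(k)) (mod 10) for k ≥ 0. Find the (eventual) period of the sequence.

Computing terms: a(0) = 1; a(1) = 2; a(2) = 9; a(3) = 8; a(4) = 1; a(5) = 2.
Since (a(4), a(5)) = (a(0), a(1)) = (1, 2) (two consecutive terms determine the rest), the sequence is periodic with period 4.

4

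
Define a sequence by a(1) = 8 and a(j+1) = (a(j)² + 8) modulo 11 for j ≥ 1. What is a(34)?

8

Listing terms: a(1) = 8,  a(2) = 6,  a(3) = 0,  a(4) = 8.
Since a(4) = a(1) = 8, the sequence is periodic with period 3.
(34 - 1) mod 3 = 0, so a(34) = a(1) = 8.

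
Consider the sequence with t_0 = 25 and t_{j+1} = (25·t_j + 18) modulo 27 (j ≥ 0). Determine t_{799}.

4

Computing terms: t_0 = 25,  t_1 = 22,  t_2 = 1,  t_3 = 16,  t_4 = 13,  t_5 = 19,  t_6 = 7,  t_7 = 4,  t_8 = 10,  t_9 = 25.
Since t_9 = t_0 = 25, the sequence is periodic with period 9.
(799 - 0) mod 9 = 7, so t_{799} = t_7 = 4.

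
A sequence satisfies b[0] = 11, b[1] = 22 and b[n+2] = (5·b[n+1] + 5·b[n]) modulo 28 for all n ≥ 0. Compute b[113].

11

We have b[0] = 11, b[1] = 22, b[2] = 25, b[3] = 11, b[4] = 12, b[5] = 3, b[6] = 19, b[7] = 26, b[8] = 1, b[9] = 23, b[10] = 8, b[11] = 15, b[12] = 3, b[13] = 6, b[14] = 17, b[15] = 3, b[16] = 16, b[17] = 11, b[18] = 23, b[19] = 2, b[20] = 13, b[21] = 19, b[22] = 20, b[23] = 27, b[24] = 11, b[25] = 22.
Since (b[24], b[25]) = (b[0], b[1]) = (11, 22) (two consecutive terms determine the rest), the sequence is periodic with period 24.
So b[113] = b[0 + ((113-0) mod 24)] = b[17] = 11.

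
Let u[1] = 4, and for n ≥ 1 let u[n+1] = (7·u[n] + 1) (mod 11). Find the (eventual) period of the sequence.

10

Listing terms: u[1] = 4, u[2] = 7, u[3] = 6, u[4] = 10, u[5] = 5, u[6] = 3, u[7] = 0, u[8] = 1, u[9] = 8, u[10] = 2, u[11] = 4.
The sequence repeats with period 10.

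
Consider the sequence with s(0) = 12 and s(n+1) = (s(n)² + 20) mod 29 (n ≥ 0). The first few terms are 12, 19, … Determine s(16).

We have s(0) = 12,  s(1) = 19,  s(2) = 4,  s(3) = 7,  s(4) = 11,  s(5) = 25,  s(6) = 7.
Since s(6) = s(3) = 7, the sequence is eventually periodic: after a pre-period of length 3 it cycles with period 3.
For n ≥ 3, s(n) depends only on (n - 3) mod 3. (16 - 3) mod 3 = 1, so s(16) = s(4) = 11.

11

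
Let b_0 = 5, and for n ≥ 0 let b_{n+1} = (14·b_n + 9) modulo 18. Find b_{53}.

b_0 = 5; b_1 = 7; b_2 = 17; b_3 = 13; b_4 = 11; b_5 = 1; b_6 = 5.
Since b_6 = b_0 = 5, the sequence is periodic with period 6.
So b_{53} = b_{0 + ((53-0) mod 6)} = b_5 = 1.

1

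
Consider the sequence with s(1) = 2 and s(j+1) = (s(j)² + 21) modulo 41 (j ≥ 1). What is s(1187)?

We have s(1) = 2,  s(2) = 25,  s(3) = 31,  s(4) = 39,  s(5) = 25.
Since s(5) = s(2) = 25, the sequence is eventually periodic: after a pre-period of length 1 it cycles with period 3.
For j ≥ 2, s(j) depends only on (j - 2) mod 3. (1187 - 2) mod 3 = 0, so s(1187) = s(2) = 25.

25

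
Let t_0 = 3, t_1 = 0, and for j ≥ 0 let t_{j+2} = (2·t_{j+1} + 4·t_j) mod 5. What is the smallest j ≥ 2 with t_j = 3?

Listing terms: t_0 = 3,  t_1 = 0,  t_2 = 2,  t_3 = 4,  t_4 = 1,  t_5 = 3,  t_6 = 0.
Since (t_5, t_6) = (t_0, t_1) = (3, 0) (two consecutive terms determine the rest), the sequence is periodic with period 5.
The value 3 next appears (with j ≥ 2) at t_5.

5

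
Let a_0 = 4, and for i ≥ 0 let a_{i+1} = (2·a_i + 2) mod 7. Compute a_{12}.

Computing terms: a_0 = 4; a_1 = 3; a_2 = 1; a_3 = 4.
Since a_3 = a_0 = 4, the sequence is periodic with period 3.
So a_{12} = a_{0 + ((12-0) mod 3)} = a_0 = 4.

4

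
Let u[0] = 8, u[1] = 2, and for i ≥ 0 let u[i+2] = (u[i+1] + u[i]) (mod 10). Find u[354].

We have u[0] = 8,  u[1] = 2,  u[2] = 0,  u[3] = 2,  u[4] = 2,  u[5] = 4,  u[6] = 6,  u[7] = 0,  u[8] = 6,  u[9] = 6,  u[10] = 2,  u[11] = 8,  u[12] = 0,  u[13] = 8,  u[14] = 8,  u[15] = 6,  u[16] = 4,  u[17] = 0,  u[18] = 4,  u[19] = 4,  u[20] = 8,  u[21] = 2.
Since (u[20], u[21]) = (u[0], u[1]) = (8, 2) (two consecutive terms determine the rest), the sequence is periodic with period 20.
(354 - 0) mod 20 = 14, so u[354] = u[14] = 8.

8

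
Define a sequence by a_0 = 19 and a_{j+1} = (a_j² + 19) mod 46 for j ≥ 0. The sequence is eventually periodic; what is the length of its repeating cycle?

Listing terms: a_0 = 19,  a_1 = 12,  a_2 = 25,  a_3 = 0,  a_4 = 19.
The sequence repeats with period 4.

4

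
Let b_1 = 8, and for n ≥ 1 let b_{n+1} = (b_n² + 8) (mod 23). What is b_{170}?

b_1 = 8, b_2 = 3, b_3 = 17, b_4 = 21, b_5 = 12, b_6 = 14, b_7 = 20, b_8 = 17.
Since b_8 = b_3 = 17, the sequence is eventually periodic: after a pre-period of length 2 it cycles with period 5.
For n ≥ 3, b_n depends only on (n - 3) mod 5. (170 - 3) mod 5 = 2, so b_{170} = b_5 = 12.

12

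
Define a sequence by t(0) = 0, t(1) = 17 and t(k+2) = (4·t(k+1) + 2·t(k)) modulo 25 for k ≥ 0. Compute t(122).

We have t(0) = 0; t(1) = 17; t(2) = 18; t(3) = 6; t(4) = 10; t(5) = 2; t(6) = 3; t(7) = 16; t(8) = 20; t(9) = 12; t(10) = 13; t(11) = 1; t(12) = 5; t(13) = 22; t(14) = 23; t(15) = 11; t(16) = 15; t(17) = 7; t(18) = 8; t(19) = 21; t(20) = 0; t(21) = 17.
The sequence repeats with period 20.
So t(122) = t(0 + ((122-0) mod 20)) = t(2) = 18.

18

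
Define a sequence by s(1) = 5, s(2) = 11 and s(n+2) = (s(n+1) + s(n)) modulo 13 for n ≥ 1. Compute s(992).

6

Listing terms: s(1) = 5,  s(2) = 11,  s(3) = 3,  s(4) = 1,  s(5) = 4,  s(6) = 5,  s(7) = 9,  s(8) = 1,  s(9) = 10,  s(10) = 11,  s(11) = 8,  s(12) = 6,  s(13) = 1,  s(14) = 7,  s(15) = 8,  s(16) = 2,  s(17) = 10,  s(18) = 12,  s(19) = 9,  s(20) = 8,  s(21) = 4,  s(22) = 12,  s(23) = 3,  s(24) = 2,  s(25) = 5,  s(26) = 7,  s(27) = 12,  s(28) = 6,  s(29) = 5,  s(30) = 11.
The sequence repeats with period 28.
So s(992) = s(1 + ((992-1) mod 28)) = s(12) = 6.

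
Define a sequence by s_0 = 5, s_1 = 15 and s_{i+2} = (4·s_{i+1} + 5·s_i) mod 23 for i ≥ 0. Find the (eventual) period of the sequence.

Computing terms: s_0 = 5; s_1 = 15; s_2 = 16; s_3 = 1; s_4 = 15; s_5 = 19; s_6 = 13; s_7 = 9; s_8 = 9; s_9 = 12; s_{10} = 1; s_{11} = 18; s_{12} = 8; s_{13} = 7; s_{14} = 22; s_{15} = 8; s_{16} = 4; s_{17} = 10; s_{18} = 14; s_{19} = 14; s_{20} = 11; s_{21} = 22; s_{22} = 5; s_{23} = 15.
Since (s_{22}, s_{23}) = (s_0, s_1) = (5, 15) (two consecutive terms determine the rest), the sequence is periodic with period 22.

22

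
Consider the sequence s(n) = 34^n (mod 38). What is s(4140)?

Listing terms: s(1) = 34,  s(2) = 16,  s(3) = 12,  s(4) = 28,  s(5) = 2,  s(6) = 30,  s(7) = 32,  s(8) = 24,  s(9) = 18,  s(10) = 4,  s(11) = 22,  s(12) = 26,  s(13) = 10,  s(14) = 36,  s(15) = 8,  s(16) = 6,  s(17) = 14,  s(18) = 20,  s(19) = 34.
Since s(19) = s(1) = 34, the sequence is periodic with period 18.
(4140 - 1) mod 18 = 17, so s(4140) = s(18) = 20.

20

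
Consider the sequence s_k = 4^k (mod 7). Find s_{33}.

s_1 = 4, s_2 = 2, s_3 = 1, s_4 = 4.
The sequence repeats with period 3.
So s_{33} = s_{1 + ((33-1) mod 3)} = s_3 = 1.

1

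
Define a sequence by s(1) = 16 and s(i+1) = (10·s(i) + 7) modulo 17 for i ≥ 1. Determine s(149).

4

We have s(1) = 16,  s(2) = 14,  s(3) = 11,  s(4) = 15,  s(5) = 4,  s(6) = 13,  s(7) = 1,  s(8) = 0,  s(9) = 7,  s(10) = 9,  s(11) = 12,  s(12) = 8,  s(13) = 2,  s(14) = 10,  s(15) = 5,  s(16) = 6,  s(17) = 16.
Since s(17) = s(1) = 16, the sequence is periodic with period 16.
So s(149) = s(1 + ((149-1) mod 16)) = s(5) = 4.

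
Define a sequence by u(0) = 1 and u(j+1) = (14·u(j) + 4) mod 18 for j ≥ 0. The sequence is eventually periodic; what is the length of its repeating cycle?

u(0) = 1, u(1) = 0, u(2) = 4, u(3) = 6, u(4) = 16, u(5) = 12, u(6) = 10, u(7) = 0.
Since u(7) = u(1) = 0, the sequence is eventually periodic: after a pre-period of length 1 it cycles with period 6.

6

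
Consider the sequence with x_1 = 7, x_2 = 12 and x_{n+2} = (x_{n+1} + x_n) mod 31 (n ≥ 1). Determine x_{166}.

8

We have x_1 = 7, x_2 = 12, x_3 = 19, x_4 = 0, x_5 = 19, x_6 = 19, x_7 = 7, x_8 = 26, x_9 = 2, x_{10} = 28, x_{11} = 30, x_{12} = 27, x_{13} = 26, x_{14} = 22, x_{15} = 17, x_{16} = 8, x_{17} = 25, x_{18} = 2, x_{19} = 27, x_{20} = 29, x_{21} = 25, x_{22} = 23, x_{23} = 17, x_{24} = 9, x_{25} = 26, x_{26} = 4, x_{27} = 30, x_{28} = 3, x_{29} = 2, x_{30} = 5, x_{31} = 7, x_{32} = 12.
The sequence repeats with period 30.
So x_{166} = x_{1 + ((166-1) mod 30)} = x_{16} = 8.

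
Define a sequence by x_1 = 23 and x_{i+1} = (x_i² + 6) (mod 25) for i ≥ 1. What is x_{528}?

6

Listing terms: x_1 = 23,  x_2 = 10,  x_3 = 6,  x_4 = 17,  x_5 = 20,  x_6 = 6.
Since x_6 = x_3 = 6, the sequence is eventually periodic: after a pre-period of length 2 it cycles with period 3.
For i ≥ 3, x_i depends only on (i - 3) mod 3. (528 - 3) mod 3 = 0, so x_{528} = x_3 = 6.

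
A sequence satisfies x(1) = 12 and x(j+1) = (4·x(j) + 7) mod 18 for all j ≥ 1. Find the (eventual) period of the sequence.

x(1) = 12, x(2) = 1, x(3) = 11, x(4) = 15, x(5) = 13, x(6) = 5, x(7) = 9, x(8) = 7, x(9) = 17, x(10) = 3, x(11) = 1.
Since x(11) = x(2) = 1, the sequence is eventually periodic: after a pre-period of length 1 it cycles with period 9.

9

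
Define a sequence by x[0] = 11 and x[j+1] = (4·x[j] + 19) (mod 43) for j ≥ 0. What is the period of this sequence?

x[0] = 11; x[1] = 20; x[2] = 13; x[3] = 28; x[4] = 2; x[5] = 27; x[6] = 41; x[7] = 11.
Since x[7] = x[0] = 11, the sequence is periodic with period 7.

7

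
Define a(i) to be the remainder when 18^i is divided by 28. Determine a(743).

16

Listing terms: a(1) = 18, a(2) = 16, a(3) = 8, a(4) = 4, a(5) = 16.
Since a(5) = a(2) = 16, the sequence is eventually periodic: after a pre-period of length 1 it cycles with period 3.
For i ≥ 2, a(i) depends only on (i - 2) mod 3. (743 - 2) mod 3 = 0, so a(743) = a(2) = 16.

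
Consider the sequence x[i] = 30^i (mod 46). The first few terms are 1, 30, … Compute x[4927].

Listing terms: x[0] = 1,  x[1] = 30,  x[2] = 26,  x[3] = 44,  x[4] = 32,  x[5] = 40,  x[6] = 4,  x[7] = 28,  x[8] = 12,  x[9] = 38,  x[10] = 36,  x[11] = 22,  x[12] = 16,  x[13] = 20,  x[14] = 2,  x[15] = 14,  x[16] = 6,  x[17] = 42,  x[18] = 18,  x[19] = 34,  x[20] = 8,  x[21] = 10,  x[22] = 24,  x[23] = 30.
Since x[23] = x[1] = 30, the sequence is eventually periodic: after a pre-period of length 1 it cycles with period 22.
For i ≥ 1, x[i] depends only on (i - 1) mod 22. (4927 - 1) mod 22 = 20, so x[4927] = x[21] = 10.

10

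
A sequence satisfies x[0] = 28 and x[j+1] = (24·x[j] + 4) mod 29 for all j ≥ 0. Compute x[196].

28

Listing terms: x[0] = 28, x[1] = 9, x[2] = 17, x[3] = 6, x[4] = 3, x[5] = 18, x[6] = 1, x[7] = 28.
Since x[7] = x[0] = 28, the sequence is periodic with period 7.
(196 - 0) mod 7 = 0, so x[196] = x[0] = 28.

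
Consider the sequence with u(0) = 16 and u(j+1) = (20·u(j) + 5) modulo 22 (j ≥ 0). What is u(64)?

Listing terms: u(0) = 16, u(1) = 17, u(2) = 15, u(3) = 19, u(4) = 11, u(5) = 5, u(6) = 17.
Since u(6) = u(1) = 17, the sequence is eventually periodic: after a pre-period of length 1 it cycles with period 5.
For j ≥ 1, u(j) depends only on (j - 1) mod 5. (64 - 1) mod 5 = 3, so u(64) = u(4) = 11.

11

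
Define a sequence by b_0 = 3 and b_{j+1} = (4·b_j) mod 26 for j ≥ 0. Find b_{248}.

Computing terms: b_0 = 3,  b_1 = 12,  b_2 = 22,  b_3 = 10,  b_4 = 14,  b_5 = 4,  b_6 = 16,  b_7 = 12.
Since b_7 = b_1 = 12, the sequence is eventually periodic: after a pre-period of length 1 it cycles with period 6.
For j ≥ 1, b_j depends only on (j - 1) mod 6. (248 - 1) mod 6 = 1, so b_{248} = b_2 = 22.

22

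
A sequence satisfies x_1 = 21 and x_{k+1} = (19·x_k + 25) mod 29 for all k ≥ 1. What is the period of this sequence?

28

Computing terms: x_1 = 21, x_2 = 18, x_3 = 19, x_4 = 9, x_5 = 22, x_6 = 8, x_7 = 3, x_8 = 24, x_9 = 17, x_{10} = 0, x_{11} = 25, x_{12} = 7, x_{13} = 13, x_{14} = 11, x_{15} = 2, x_{16} = 5, x_{17} = 4, x_{18} = 14, x_{19} = 1, x_{20} = 15, x_{21} = 20, x_{22} = 28, x_{23} = 6, x_{24} = 23, x_{25} = 27, x_{26} = 16, x_{27} = 10, x_{28} = 12, x_{29} = 21.
Since x_{29} = x_1 = 21, the sequence is periodic with period 28.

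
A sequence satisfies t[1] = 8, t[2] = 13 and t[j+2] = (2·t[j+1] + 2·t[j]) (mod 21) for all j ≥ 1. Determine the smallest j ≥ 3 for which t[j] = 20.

We have t[1] = 8, t[2] = 13, t[3] = 0, t[4] = 5, t[5] = 10, t[6] = 9, t[7] = 17, t[8] = 10, t[9] = 12, t[10] = 2, t[11] = 7, t[12] = 18, t[13] = 8, t[14] = 10, t[15] = 15, t[16] = 8, t[17] = 4, t[18] = 3, t[19] = 14, t[20] = 13, t[21] = 12, t[22] = 8, t[23] = 19, t[24] = 12, t[25] = 20, t[26] = 1, t[27] = 0, t[28] = 2, t[29] = 4, t[30] = 12, t[31] = 11, t[32] = 4, t[33] = 9, t[34] = 5, t[35] = 7, t[36] = 3, t[37] = 20, t[38] = 4, t[39] = 6, t[40] = 20, t[41] = 10, t[42] = 18, t[43] = 14, t[44] = 1, t[45] = 9, t[46] = 20, t[47] = 16, t[48] = 9, t[49] = 8, t[50] = 13.
Since (t[49], t[50]) = (t[1], t[2]) = (8, 13) (two consecutive terms determine the rest), the sequence is periodic with period 48.
The value 20 first appears (with j ≥ 3) at t[25].

25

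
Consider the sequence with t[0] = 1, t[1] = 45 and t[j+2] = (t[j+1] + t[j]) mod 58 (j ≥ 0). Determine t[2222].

t[0] = 1; t[1] = 45; t[2] = 46; t[3] = 33; t[4] = 21; t[5] = 54; t[6] = 17; t[7] = 13; t[8] = 30; t[9] = 43; t[10] = 15; t[11] = 0; t[12] = 15; t[13] = 15; t[14] = 30; t[15] = 45; t[16] = 17; t[17] = 4; t[18] = 21; t[19] = 25; t[20] = 46; t[21] = 13; t[22] = 1; t[23] = 14; t[24] = 15; t[25] = 29; t[26] = 44; t[27] = 15; t[28] = 1; t[29] = 16; t[30] = 17; t[31] = 33; t[32] = 50; t[33] = 25; t[34] = 17; t[35] = 42; t[36] = 1; t[37] = 43; t[38] = 44; t[39] = 29; t[40] = 15; t[41] = 44; t[42] = 1; t[43] = 45.
The sequence repeats with period 42.
So t[2222] = t[0 + ((2222-0) mod 42)] = t[38] = 44.

44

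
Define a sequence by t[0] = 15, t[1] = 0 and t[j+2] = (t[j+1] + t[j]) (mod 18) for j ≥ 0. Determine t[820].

Listing terms: t[0] = 15; t[1] = 0; t[2] = 15; t[3] = 15; t[4] = 12; t[5] = 9; t[6] = 3; t[7] = 12; t[8] = 15; t[9] = 9; t[10] = 6; t[11] = 15; t[12] = 3; t[13] = 0; t[14] = 3; t[15] = 3; t[16] = 6; t[17] = 9; t[18] = 15; t[19] = 6; t[20] = 3; t[21] = 9; t[22] = 12; t[23] = 3; t[24] = 15; t[25] = 0.
Since (t[24], t[25]) = (t[0], t[1]) = (15, 0) (two consecutive terms determine the rest), the sequence is periodic with period 24.
(820 - 0) mod 24 = 4, so t[820] = t[4] = 12.

12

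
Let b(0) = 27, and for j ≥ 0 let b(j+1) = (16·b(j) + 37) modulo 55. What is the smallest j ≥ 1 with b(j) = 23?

3

b(0) = 27; b(1) = 29; b(2) = 6; b(3) = 23; b(4) = 20; b(5) = 27.
The sequence repeats with period 5.
The value 23 first appears (with j ≥ 1) at b(3).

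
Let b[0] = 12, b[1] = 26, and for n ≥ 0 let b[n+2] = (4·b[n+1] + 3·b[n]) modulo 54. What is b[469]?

b[0] = 12, b[1] = 26, b[2] = 32, b[3] = 44, b[4] = 2, b[5] = 32, b[6] = 26, b[7] = 38, b[8] = 14, b[9] = 8, b[10] = 20, b[11] = 50, b[12] = 44, b[13] = 2.
Since (b[12], b[13]) = (b[3], b[4]) = (44, 2) (two consecutive terms determine the rest), the sequence is eventually periodic: after a pre-period of length 3 it cycles with period 9.
For n ≥ 3, b[n] depends only on (n - 3) mod 9. (469 - 3) mod 9 = 7, so b[469] = b[10] = 20.

20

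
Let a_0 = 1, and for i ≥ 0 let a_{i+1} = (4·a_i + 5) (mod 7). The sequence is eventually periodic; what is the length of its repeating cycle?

3

a_0 = 1, a_1 = 2, a_2 = 6, a_3 = 1.
The sequence repeats with period 3.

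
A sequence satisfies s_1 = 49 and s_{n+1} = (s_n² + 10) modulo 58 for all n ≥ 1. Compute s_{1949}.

23

We have s_1 = 49; s_2 = 33; s_3 = 55; s_4 = 19; s_5 = 23; s_6 = 17; s_7 = 9; s_8 = 33.
Since s_8 = s_2 = 33, the sequence is eventually periodic: after a pre-period of length 1 it cycles with period 6.
For n ≥ 2, s_n depends only on (n - 2) mod 6. (1949 - 2) mod 6 = 3, so s_{1949} = s_5 = 23.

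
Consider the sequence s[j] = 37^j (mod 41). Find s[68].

Listing terms: s[0] = 1; s[1] = 37; s[2] = 16; s[3] = 18; s[4] = 10; s[5] = 1.
Since s[5] = s[0] = 1, the sequence is periodic with period 5.
(68 - 0) mod 5 = 3, so s[68] = s[3] = 18.

18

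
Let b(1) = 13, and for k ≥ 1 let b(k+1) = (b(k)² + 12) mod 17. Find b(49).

We have b(1) = 13, b(2) = 11, b(3) = 14, b(4) = 4, b(5) = 11.
Since b(5) = b(2) = 11, the sequence is eventually periodic: after a pre-period of length 1 it cycles with period 3.
For k ≥ 2, b(k) depends only on (k - 2) mod 3. (49 - 2) mod 3 = 2, so b(49) = b(4) = 4.

4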